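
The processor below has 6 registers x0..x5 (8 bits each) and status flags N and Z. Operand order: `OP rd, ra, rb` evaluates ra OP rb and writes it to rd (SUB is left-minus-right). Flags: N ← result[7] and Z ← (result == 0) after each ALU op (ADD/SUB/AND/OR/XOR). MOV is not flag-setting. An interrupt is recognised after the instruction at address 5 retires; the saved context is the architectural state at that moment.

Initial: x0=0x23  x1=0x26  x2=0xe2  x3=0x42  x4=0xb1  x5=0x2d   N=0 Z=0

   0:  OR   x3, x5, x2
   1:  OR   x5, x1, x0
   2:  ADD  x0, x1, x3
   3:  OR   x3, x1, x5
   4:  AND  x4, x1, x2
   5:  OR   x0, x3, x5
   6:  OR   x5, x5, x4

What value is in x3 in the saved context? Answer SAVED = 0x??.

SAVED = 0x27

after  0: x0=0x23 x1=0x26 x2=0xe2 x3=0xef x4=0xb1 x5=0x2d  N=1 Z=0
after  1: x0=0x23 x1=0x26 x2=0xe2 x3=0xef x4=0xb1 x5=0x27  N=0 Z=0
after  2: x0=0x15 x1=0x26 x2=0xe2 x3=0xef x4=0xb1 x5=0x27  N=0 Z=0
after  3: x0=0x15 x1=0x26 x2=0xe2 x3=0x27 x4=0xb1 x5=0x27  N=0 Z=0
after  4: x0=0x15 x1=0x26 x2=0xe2 x3=0x27 x4=0x22 x5=0x27  N=0 Z=0
after  5: x0=0x27 x1=0x26 x2=0xe2 x3=0x27 x4=0x22 x5=0x27  N=0 Z=0
-- IRQ taken; context saved, return-PC = 6 --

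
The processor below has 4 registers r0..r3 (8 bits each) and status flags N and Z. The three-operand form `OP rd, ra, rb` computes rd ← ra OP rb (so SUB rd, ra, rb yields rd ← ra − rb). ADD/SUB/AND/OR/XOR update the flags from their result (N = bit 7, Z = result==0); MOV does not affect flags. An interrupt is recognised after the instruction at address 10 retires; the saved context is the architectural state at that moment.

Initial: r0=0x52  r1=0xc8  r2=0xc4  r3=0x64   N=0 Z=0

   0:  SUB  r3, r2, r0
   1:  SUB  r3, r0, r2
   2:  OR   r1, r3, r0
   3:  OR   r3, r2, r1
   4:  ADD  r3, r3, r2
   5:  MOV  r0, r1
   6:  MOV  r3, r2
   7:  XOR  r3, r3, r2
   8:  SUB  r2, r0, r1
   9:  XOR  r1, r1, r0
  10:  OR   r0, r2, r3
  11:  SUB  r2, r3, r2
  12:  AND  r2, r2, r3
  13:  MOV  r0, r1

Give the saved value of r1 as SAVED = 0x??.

SAVED = 0x00

after  0: r0=0x52 r1=0xc8 r2=0xc4 r3=0x72  N=0 Z=0
after  1: r0=0x52 r1=0xc8 r2=0xc4 r3=0x8e  N=1 Z=0
after  2: r0=0x52 r1=0xde r2=0xc4 r3=0x8e  N=1 Z=0
after  3: r0=0x52 r1=0xde r2=0xc4 r3=0xde  N=1 Z=0
after  4: r0=0x52 r1=0xde r2=0xc4 r3=0xa2  N=1 Z=0
after  5: r0=0xde r1=0xde r2=0xc4 r3=0xa2  N=1 Z=0
after  6: r0=0xde r1=0xde r2=0xc4 r3=0xc4  N=1 Z=0
after  7: r0=0xde r1=0xde r2=0xc4 r3=0x00  N=0 Z=1
after  8: r0=0xde r1=0xde r2=0x00 r3=0x00  N=0 Z=1
after  9: r0=0xde r1=0x00 r2=0x00 r3=0x00  N=0 Z=1
after 10: r0=0x00 r1=0x00 r2=0x00 r3=0x00  N=0 Z=1
-- IRQ taken; context saved, return-PC = 11 --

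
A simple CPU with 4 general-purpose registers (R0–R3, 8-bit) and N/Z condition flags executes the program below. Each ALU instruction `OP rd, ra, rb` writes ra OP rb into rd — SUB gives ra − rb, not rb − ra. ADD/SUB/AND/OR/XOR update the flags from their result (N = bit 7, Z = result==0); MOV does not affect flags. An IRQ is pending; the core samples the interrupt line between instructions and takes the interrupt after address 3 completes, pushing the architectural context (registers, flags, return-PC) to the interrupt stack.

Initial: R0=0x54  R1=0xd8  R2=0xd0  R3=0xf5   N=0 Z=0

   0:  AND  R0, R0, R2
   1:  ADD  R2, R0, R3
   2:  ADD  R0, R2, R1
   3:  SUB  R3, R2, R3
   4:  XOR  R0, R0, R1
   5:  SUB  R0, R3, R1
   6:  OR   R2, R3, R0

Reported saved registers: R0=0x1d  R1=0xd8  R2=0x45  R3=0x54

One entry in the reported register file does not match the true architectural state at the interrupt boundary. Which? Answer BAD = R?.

after  0: R0=0x50 R1=0xd8 R2=0xd0 R3=0xf5  N=0 Z=0
after  1: R0=0x50 R1=0xd8 R2=0x45 R3=0xf5  N=0 Z=0
after  2: R0=0x1d R1=0xd8 R2=0x45 R3=0xf5  N=0 Z=0
after  3: R0=0x1d R1=0xd8 R2=0x45 R3=0x50  N=0 Z=0
-- IRQ taken; context saved, return-PC = 4 --
mismatch: R3: reported 0x54 vs actual 0x50

BAD = R3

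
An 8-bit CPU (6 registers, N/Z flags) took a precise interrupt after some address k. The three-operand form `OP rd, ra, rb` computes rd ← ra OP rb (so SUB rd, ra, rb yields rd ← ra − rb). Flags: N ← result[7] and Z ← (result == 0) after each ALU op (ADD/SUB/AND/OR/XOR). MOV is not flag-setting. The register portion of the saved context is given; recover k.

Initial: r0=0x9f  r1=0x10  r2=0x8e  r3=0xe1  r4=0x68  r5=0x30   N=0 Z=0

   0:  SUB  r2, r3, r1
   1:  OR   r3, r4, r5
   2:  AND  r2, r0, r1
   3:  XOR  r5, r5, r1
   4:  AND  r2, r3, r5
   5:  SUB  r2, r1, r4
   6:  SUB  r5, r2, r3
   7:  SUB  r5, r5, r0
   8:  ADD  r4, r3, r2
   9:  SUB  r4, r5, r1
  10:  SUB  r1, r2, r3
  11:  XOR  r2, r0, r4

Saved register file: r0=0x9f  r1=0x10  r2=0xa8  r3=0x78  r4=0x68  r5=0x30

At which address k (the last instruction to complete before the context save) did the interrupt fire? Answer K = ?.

after  0: r0=0x9f r1=0x10 r2=0xd1 r3=0xe1 r4=0x68 r5=0x30  N=1 Z=0
after  1: r0=0x9f r1=0x10 r2=0xd1 r3=0x78 r4=0x68 r5=0x30  N=0 Z=0
after  2: r0=0x9f r1=0x10 r2=0x10 r3=0x78 r4=0x68 r5=0x30  N=0 Z=0
after  3: r0=0x9f r1=0x10 r2=0x10 r3=0x78 r4=0x68 r5=0x20  N=0 Z=0
after  4: r0=0x9f r1=0x10 r2=0x20 r3=0x78 r4=0x68 r5=0x20  N=0 Z=0
after  5: r0=0x9f r1=0x10 r2=0xa8 r3=0x78 r4=0x68 r5=0x20  N=1 Z=0
after  6: r0=0x9f r1=0x10 r2=0xa8 r3=0x78 r4=0x68 r5=0x30  N=0 Z=0
-- IRQ taken; context saved, return-PC = 7 --

K = 6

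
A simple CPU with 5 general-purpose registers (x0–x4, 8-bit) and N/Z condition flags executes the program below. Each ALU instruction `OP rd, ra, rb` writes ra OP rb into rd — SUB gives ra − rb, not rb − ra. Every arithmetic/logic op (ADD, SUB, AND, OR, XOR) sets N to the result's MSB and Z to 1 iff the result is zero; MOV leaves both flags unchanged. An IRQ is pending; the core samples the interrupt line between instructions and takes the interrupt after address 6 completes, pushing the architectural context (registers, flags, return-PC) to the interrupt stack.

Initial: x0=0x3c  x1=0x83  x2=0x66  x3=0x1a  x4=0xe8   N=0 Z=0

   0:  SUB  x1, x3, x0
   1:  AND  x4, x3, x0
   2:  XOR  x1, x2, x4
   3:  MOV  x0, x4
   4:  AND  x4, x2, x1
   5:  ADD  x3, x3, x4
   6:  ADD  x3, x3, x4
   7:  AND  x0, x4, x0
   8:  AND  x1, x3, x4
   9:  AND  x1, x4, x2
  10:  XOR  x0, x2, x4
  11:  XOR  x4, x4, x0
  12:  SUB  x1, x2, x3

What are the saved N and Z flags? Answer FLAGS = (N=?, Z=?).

after  0: x0=0x3c x1=0xde x2=0x66 x3=0x1a x4=0xe8  N=1 Z=0
after  1: x0=0x3c x1=0xde x2=0x66 x3=0x1a x4=0x18  N=0 Z=0
after  2: x0=0x3c x1=0x7e x2=0x66 x3=0x1a x4=0x18  N=0 Z=0
after  3: x0=0x18 x1=0x7e x2=0x66 x3=0x1a x4=0x18  N=0 Z=0
after  4: x0=0x18 x1=0x7e x2=0x66 x3=0x1a x4=0x66  N=0 Z=0
after  5: x0=0x18 x1=0x7e x2=0x66 x3=0x80 x4=0x66  N=1 Z=0
after  6: x0=0x18 x1=0x7e x2=0x66 x3=0xe6 x4=0x66  N=1 Z=0
-- IRQ taken; context saved, return-PC = 7 --

FLAGS = (N=1, Z=0)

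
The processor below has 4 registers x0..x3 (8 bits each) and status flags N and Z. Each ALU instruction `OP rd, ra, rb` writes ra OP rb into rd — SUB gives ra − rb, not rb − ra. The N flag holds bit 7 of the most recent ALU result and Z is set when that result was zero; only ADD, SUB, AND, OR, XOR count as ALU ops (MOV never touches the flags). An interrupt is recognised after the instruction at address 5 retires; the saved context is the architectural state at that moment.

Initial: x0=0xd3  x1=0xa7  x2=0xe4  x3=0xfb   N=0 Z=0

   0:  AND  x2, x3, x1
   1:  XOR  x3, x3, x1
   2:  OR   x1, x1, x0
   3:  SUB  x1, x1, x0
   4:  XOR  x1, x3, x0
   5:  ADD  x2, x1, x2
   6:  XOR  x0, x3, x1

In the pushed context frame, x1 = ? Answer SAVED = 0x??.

after  0: x0=0xd3 x1=0xa7 x2=0xa3 x3=0xfb  N=1 Z=0
after  1: x0=0xd3 x1=0xa7 x2=0xa3 x3=0x5c  N=0 Z=0
after  2: x0=0xd3 x1=0xf7 x2=0xa3 x3=0x5c  N=1 Z=0
after  3: x0=0xd3 x1=0x24 x2=0xa3 x3=0x5c  N=0 Z=0
after  4: x0=0xd3 x1=0x8f x2=0xa3 x3=0x5c  N=1 Z=0
after  5: x0=0xd3 x1=0x8f x2=0x32 x3=0x5c  N=0 Z=0
-- IRQ taken; context saved, return-PC = 6 --

SAVED = 0x8f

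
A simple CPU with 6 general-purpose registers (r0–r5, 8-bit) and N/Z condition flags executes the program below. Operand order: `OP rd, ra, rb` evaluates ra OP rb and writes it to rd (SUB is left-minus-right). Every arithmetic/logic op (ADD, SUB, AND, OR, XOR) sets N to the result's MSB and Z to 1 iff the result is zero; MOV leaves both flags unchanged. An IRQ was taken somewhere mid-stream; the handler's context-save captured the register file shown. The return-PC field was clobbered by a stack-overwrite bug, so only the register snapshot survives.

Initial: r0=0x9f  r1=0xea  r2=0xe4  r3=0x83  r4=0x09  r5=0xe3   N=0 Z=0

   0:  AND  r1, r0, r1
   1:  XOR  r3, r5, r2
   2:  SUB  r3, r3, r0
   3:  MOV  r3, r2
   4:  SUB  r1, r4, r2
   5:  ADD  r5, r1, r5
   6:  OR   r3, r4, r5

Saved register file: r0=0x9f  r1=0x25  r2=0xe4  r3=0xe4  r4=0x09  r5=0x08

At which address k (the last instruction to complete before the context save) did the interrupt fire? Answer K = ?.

K = 5

after  0: r0=0x9f r1=0x8a r2=0xe4 r3=0x83 r4=0x09 r5=0xe3  N=1 Z=0
after  1: r0=0x9f r1=0x8a r2=0xe4 r3=0x07 r4=0x09 r5=0xe3  N=0 Z=0
after  2: r0=0x9f r1=0x8a r2=0xe4 r3=0x68 r4=0x09 r5=0xe3  N=0 Z=0
after  3: r0=0x9f r1=0x8a r2=0xe4 r3=0xe4 r4=0x09 r5=0xe3  N=0 Z=0
after  4: r0=0x9f r1=0x25 r2=0xe4 r3=0xe4 r4=0x09 r5=0xe3  N=0 Z=0
after  5: r0=0x9f r1=0x25 r2=0xe4 r3=0xe4 r4=0x09 r5=0x08  N=0 Z=0
-- IRQ taken; context saved, return-PC = 6 --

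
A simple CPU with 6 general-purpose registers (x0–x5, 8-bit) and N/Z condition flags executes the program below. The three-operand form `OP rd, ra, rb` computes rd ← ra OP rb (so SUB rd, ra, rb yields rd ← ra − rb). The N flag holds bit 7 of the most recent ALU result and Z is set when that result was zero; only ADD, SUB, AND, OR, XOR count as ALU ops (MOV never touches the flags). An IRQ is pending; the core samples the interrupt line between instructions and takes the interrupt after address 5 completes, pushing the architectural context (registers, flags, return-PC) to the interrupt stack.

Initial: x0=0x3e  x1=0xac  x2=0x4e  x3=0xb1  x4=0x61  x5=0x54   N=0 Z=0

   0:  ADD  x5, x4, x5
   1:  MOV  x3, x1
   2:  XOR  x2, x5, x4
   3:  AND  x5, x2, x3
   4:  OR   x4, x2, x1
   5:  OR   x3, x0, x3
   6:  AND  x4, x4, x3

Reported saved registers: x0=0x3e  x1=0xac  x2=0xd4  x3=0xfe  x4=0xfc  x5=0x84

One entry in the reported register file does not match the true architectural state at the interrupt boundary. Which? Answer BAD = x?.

BAD = x3

after  0: x0=0x3e x1=0xac x2=0x4e x3=0xb1 x4=0x61 x5=0xb5  N=1 Z=0
after  1: x0=0x3e x1=0xac x2=0x4e x3=0xac x4=0x61 x5=0xb5  N=1 Z=0
after  2: x0=0x3e x1=0xac x2=0xd4 x3=0xac x4=0x61 x5=0xb5  N=1 Z=0
after  3: x0=0x3e x1=0xac x2=0xd4 x3=0xac x4=0x61 x5=0x84  N=1 Z=0
after  4: x0=0x3e x1=0xac x2=0xd4 x3=0xac x4=0xfc x5=0x84  N=1 Z=0
after  5: x0=0x3e x1=0xac x2=0xd4 x3=0xbe x4=0xfc x5=0x84  N=1 Z=0
-- IRQ taken; context saved, return-PC = 6 --
mismatch: x3: reported 0xfe vs actual 0xbe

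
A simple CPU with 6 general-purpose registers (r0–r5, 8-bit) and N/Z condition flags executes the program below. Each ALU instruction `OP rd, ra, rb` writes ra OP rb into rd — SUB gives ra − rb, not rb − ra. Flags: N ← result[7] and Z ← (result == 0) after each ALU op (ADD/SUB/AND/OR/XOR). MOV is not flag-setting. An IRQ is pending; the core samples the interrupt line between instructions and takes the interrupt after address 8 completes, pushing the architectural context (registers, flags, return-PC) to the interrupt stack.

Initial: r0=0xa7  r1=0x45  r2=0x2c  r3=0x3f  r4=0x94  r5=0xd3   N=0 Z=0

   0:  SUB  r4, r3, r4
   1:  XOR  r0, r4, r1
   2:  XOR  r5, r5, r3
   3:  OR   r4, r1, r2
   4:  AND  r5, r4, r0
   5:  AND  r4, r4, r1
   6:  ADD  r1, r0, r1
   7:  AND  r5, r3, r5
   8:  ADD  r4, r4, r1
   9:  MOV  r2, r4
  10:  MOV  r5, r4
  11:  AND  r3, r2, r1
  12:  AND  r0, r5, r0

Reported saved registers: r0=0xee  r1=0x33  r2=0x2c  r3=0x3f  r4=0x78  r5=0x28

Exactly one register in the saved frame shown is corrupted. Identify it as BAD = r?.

after  0: r0=0xa7 r1=0x45 r2=0x2c r3=0x3f r4=0xab r5=0xd3  N=1 Z=0
after  1: r0=0xee r1=0x45 r2=0x2c r3=0x3f r4=0xab r5=0xd3  N=1 Z=0
after  2: r0=0xee r1=0x45 r2=0x2c r3=0x3f r4=0xab r5=0xec  N=1 Z=0
after  3: r0=0xee r1=0x45 r2=0x2c r3=0x3f r4=0x6d r5=0xec  N=0 Z=0
after  4: r0=0xee r1=0x45 r2=0x2c r3=0x3f r4=0x6d r5=0x6c  N=0 Z=0
after  5: r0=0xee r1=0x45 r2=0x2c r3=0x3f r4=0x45 r5=0x6c  N=0 Z=0
after  6: r0=0xee r1=0x33 r2=0x2c r3=0x3f r4=0x45 r5=0x6c  N=0 Z=0
after  7: r0=0xee r1=0x33 r2=0x2c r3=0x3f r4=0x45 r5=0x2c  N=0 Z=0
after  8: r0=0xee r1=0x33 r2=0x2c r3=0x3f r4=0x78 r5=0x2c  N=0 Z=0
-- IRQ taken; context saved, return-PC = 9 --
mismatch: r5: reported 0x28 vs actual 0x2c

BAD = r5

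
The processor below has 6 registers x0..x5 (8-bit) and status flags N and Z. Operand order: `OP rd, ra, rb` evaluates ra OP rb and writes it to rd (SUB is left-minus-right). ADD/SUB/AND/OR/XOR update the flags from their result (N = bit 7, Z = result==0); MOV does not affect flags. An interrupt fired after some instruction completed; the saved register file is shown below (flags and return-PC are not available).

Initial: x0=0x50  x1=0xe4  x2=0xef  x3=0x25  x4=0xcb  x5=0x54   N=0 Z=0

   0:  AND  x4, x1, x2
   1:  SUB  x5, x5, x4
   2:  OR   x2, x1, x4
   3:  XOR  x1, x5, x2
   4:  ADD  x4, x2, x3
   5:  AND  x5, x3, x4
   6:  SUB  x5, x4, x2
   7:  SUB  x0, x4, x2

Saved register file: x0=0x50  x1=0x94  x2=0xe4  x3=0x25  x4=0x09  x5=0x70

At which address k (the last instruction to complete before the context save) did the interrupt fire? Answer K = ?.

K = 4

after  0: x0=0x50 x1=0xe4 x2=0xef x3=0x25 x4=0xe4 x5=0x54  N=1 Z=0
after  1: x0=0x50 x1=0xe4 x2=0xef x3=0x25 x4=0xe4 x5=0x70  N=0 Z=0
after  2: x0=0x50 x1=0xe4 x2=0xe4 x3=0x25 x4=0xe4 x5=0x70  N=1 Z=0
after  3: x0=0x50 x1=0x94 x2=0xe4 x3=0x25 x4=0xe4 x5=0x70  N=1 Z=0
after  4: x0=0x50 x1=0x94 x2=0xe4 x3=0x25 x4=0x09 x5=0x70  N=0 Z=0
-- IRQ taken; context saved, return-PC = 5 --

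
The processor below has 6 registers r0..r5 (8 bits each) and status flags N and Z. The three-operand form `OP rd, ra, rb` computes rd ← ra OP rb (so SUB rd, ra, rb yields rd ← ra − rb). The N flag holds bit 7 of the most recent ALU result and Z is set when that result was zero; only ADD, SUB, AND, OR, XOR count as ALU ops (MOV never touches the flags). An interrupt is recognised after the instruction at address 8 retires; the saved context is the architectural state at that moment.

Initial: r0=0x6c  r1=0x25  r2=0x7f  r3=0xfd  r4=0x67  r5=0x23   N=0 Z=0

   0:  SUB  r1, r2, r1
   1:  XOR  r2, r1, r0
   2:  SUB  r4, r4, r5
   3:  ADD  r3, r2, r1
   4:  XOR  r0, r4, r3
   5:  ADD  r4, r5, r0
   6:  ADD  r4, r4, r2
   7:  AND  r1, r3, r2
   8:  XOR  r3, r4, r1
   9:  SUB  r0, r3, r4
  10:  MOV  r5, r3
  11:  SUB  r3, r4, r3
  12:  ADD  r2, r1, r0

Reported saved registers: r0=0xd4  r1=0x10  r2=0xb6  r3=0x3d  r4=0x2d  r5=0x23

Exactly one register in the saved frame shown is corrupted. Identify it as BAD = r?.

BAD = r2

after  0: r0=0x6c r1=0x5a r2=0x7f r3=0xfd r4=0x67 r5=0x23  N=0 Z=0
after  1: r0=0x6c r1=0x5a r2=0x36 r3=0xfd r4=0x67 r5=0x23  N=0 Z=0
after  2: r0=0x6c r1=0x5a r2=0x36 r3=0xfd r4=0x44 r5=0x23  N=0 Z=0
after  3: r0=0x6c r1=0x5a r2=0x36 r3=0x90 r4=0x44 r5=0x23  N=1 Z=0
after  4: r0=0xd4 r1=0x5a r2=0x36 r3=0x90 r4=0x44 r5=0x23  N=1 Z=0
after  5: r0=0xd4 r1=0x5a r2=0x36 r3=0x90 r4=0xf7 r5=0x23  N=1 Z=0
after  6: r0=0xd4 r1=0x5a r2=0x36 r3=0x90 r4=0x2d r5=0x23  N=0 Z=0
after  7: r0=0xd4 r1=0x10 r2=0x36 r3=0x90 r4=0x2d r5=0x23  N=0 Z=0
after  8: r0=0xd4 r1=0x10 r2=0x36 r3=0x3d r4=0x2d r5=0x23  N=0 Z=0
-- IRQ taken; context saved, return-PC = 9 --
mismatch: r2: reported 0xb6 vs actual 0x36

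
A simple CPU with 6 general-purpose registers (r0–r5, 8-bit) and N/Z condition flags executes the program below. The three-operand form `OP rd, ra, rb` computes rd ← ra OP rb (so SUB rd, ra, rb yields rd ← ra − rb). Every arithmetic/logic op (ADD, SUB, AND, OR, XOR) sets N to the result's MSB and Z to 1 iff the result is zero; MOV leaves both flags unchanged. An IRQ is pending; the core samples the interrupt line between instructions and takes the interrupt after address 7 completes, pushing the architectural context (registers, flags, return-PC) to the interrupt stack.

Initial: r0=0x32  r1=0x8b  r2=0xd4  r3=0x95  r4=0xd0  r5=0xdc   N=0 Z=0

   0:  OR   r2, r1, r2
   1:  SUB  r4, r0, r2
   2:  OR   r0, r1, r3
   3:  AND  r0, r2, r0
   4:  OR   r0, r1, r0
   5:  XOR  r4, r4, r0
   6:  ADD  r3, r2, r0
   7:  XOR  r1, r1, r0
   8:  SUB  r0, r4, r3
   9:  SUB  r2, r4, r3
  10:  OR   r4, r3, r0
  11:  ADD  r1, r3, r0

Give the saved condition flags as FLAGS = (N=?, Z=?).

FLAGS = (N=0, Z=0)

after  0: r0=0x32 r1=0x8b r2=0xdf r3=0x95 r4=0xd0 r5=0xdc  N=1 Z=0
after  1: r0=0x32 r1=0x8b r2=0xdf r3=0x95 r4=0x53 r5=0xdc  N=0 Z=0
after  2: r0=0x9f r1=0x8b r2=0xdf r3=0x95 r4=0x53 r5=0xdc  N=1 Z=0
after  3: r0=0x9f r1=0x8b r2=0xdf r3=0x95 r4=0x53 r5=0xdc  N=1 Z=0
after  4: r0=0x9f r1=0x8b r2=0xdf r3=0x95 r4=0x53 r5=0xdc  N=1 Z=0
after  5: r0=0x9f r1=0x8b r2=0xdf r3=0x95 r4=0xcc r5=0xdc  N=1 Z=0
after  6: r0=0x9f r1=0x8b r2=0xdf r3=0x7e r4=0xcc r5=0xdc  N=0 Z=0
after  7: r0=0x9f r1=0x14 r2=0xdf r3=0x7e r4=0xcc r5=0xdc  N=0 Z=0
-- IRQ taken; context saved, return-PC = 8 --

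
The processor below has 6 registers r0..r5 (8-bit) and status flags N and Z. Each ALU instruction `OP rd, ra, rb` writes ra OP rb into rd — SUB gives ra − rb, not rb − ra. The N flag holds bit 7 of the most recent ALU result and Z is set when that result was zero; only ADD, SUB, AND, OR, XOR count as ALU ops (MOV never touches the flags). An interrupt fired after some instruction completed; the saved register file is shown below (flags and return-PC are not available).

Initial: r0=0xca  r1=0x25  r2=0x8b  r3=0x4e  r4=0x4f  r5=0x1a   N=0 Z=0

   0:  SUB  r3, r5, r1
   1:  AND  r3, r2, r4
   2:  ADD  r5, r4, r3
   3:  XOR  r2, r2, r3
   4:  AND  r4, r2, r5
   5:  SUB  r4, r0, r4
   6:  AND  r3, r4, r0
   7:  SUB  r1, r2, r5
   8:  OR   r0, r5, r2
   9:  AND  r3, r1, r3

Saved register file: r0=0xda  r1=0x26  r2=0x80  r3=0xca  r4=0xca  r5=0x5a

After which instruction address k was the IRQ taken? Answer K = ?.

after  0: r0=0xca r1=0x25 r2=0x8b r3=0xf5 r4=0x4f r5=0x1a  N=1 Z=0
after  1: r0=0xca r1=0x25 r2=0x8b r3=0x0b r4=0x4f r5=0x1a  N=0 Z=0
after  2: r0=0xca r1=0x25 r2=0x8b r3=0x0b r4=0x4f r5=0x5a  N=0 Z=0
after  3: r0=0xca r1=0x25 r2=0x80 r3=0x0b r4=0x4f r5=0x5a  N=1 Z=0
after  4: r0=0xca r1=0x25 r2=0x80 r3=0x0b r4=0x00 r5=0x5a  N=0 Z=1
after  5: r0=0xca r1=0x25 r2=0x80 r3=0x0b r4=0xca r5=0x5a  N=1 Z=0
after  6: r0=0xca r1=0x25 r2=0x80 r3=0xca r4=0xca r5=0x5a  N=1 Z=0
after  7: r0=0xca r1=0x26 r2=0x80 r3=0xca r4=0xca r5=0x5a  N=0 Z=0
after  8: r0=0xda r1=0x26 r2=0x80 r3=0xca r4=0xca r5=0x5a  N=1 Z=0
-- IRQ taken; context saved, return-PC = 9 --

K = 8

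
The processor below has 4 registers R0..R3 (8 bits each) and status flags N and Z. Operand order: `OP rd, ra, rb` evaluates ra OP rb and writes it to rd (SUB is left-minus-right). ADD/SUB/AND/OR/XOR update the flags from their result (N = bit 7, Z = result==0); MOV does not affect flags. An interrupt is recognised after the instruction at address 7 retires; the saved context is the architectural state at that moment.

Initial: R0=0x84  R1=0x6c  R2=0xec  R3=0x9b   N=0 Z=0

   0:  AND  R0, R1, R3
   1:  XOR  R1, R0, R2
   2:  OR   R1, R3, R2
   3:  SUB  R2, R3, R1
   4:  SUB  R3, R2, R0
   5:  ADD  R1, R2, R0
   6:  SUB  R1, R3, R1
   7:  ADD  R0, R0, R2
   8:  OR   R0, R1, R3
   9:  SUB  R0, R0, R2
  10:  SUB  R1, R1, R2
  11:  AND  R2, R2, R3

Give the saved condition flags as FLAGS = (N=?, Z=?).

FLAGS = (N=1, Z=0)

after  0: R0=0x08 R1=0x6c R2=0xec R3=0x9b  N=0 Z=0
after  1: R0=0x08 R1=0xe4 R2=0xec R3=0x9b  N=1 Z=0
after  2: R0=0x08 R1=0xff R2=0xec R3=0x9b  N=1 Z=0
after  3: R0=0x08 R1=0xff R2=0x9c R3=0x9b  N=1 Z=0
after  4: R0=0x08 R1=0xff R2=0x9c R3=0x94  N=1 Z=0
after  5: R0=0x08 R1=0xa4 R2=0x9c R3=0x94  N=1 Z=0
after  6: R0=0x08 R1=0xf0 R2=0x9c R3=0x94  N=1 Z=0
after  7: R0=0xa4 R1=0xf0 R2=0x9c R3=0x94  N=1 Z=0
-- IRQ taken; context saved, return-PC = 8 --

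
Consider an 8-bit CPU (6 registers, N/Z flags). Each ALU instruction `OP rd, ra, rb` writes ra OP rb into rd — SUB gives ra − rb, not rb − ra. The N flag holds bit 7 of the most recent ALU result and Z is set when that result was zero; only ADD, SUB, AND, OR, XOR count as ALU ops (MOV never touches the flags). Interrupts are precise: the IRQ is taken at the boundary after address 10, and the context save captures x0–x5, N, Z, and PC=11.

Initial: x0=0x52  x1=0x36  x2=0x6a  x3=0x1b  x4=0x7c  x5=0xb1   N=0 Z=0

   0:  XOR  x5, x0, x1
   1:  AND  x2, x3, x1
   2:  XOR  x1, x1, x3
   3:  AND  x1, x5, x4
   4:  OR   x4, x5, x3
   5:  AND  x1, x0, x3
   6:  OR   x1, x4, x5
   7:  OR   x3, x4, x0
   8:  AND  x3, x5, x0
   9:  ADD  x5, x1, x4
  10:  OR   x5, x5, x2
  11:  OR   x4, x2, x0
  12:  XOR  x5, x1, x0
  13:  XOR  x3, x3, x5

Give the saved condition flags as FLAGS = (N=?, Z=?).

after  0: x0=0x52 x1=0x36 x2=0x6a x3=0x1b x4=0x7c x5=0x64  N=0 Z=0
after  1: x0=0x52 x1=0x36 x2=0x12 x3=0x1b x4=0x7c x5=0x64  N=0 Z=0
after  2: x0=0x52 x1=0x2d x2=0x12 x3=0x1b x4=0x7c x5=0x64  N=0 Z=0
after  3: x0=0x52 x1=0x64 x2=0x12 x3=0x1b x4=0x7c x5=0x64  N=0 Z=0
after  4: x0=0x52 x1=0x64 x2=0x12 x3=0x1b x4=0x7f x5=0x64  N=0 Z=0
after  5: x0=0x52 x1=0x12 x2=0x12 x3=0x1b x4=0x7f x5=0x64  N=0 Z=0
after  6: x0=0x52 x1=0x7f x2=0x12 x3=0x1b x4=0x7f x5=0x64  N=0 Z=0
after  7: x0=0x52 x1=0x7f x2=0x12 x3=0x7f x4=0x7f x5=0x64  N=0 Z=0
after  8: x0=0x52 x1=0x7f x2=0x12 x3=0x40 x4=0x7f x5=0x64  N=0 Z=0
after  9: x0=0x52 x1=0x7f x2=0x12 x3=0x40 x4=0x7f x5=0xfe  N=1 Z=0
after 10: x0=0x52 x1=0x7f x2=0x12 x3=0x40 x4=0x7f x5=0xfe  N=1 Z=0
-- IRQ taken; context saved, return-PC = 11 --

FLAGS = (N=1, Z=0)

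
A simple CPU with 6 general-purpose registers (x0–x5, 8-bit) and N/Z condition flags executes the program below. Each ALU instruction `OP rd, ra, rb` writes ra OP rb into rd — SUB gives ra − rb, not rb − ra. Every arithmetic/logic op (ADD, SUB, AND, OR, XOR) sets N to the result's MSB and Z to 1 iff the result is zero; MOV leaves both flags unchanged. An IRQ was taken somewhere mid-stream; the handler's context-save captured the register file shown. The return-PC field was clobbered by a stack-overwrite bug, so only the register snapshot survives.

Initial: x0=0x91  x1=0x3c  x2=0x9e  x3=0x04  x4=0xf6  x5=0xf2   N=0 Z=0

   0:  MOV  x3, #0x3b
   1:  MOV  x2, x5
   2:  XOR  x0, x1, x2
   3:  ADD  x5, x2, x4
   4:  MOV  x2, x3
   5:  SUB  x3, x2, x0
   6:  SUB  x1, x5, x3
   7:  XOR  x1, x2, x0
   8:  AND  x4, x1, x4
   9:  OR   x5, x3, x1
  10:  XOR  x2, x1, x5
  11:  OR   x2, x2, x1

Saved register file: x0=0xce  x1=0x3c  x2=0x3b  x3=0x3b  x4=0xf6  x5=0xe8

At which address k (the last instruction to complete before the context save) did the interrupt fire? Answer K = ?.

after  0: x0=0x91 x1=0x3c x2=0x9e x3=0x3b x4=0xf6 x5=0xf2  N=0 Z=0
after  1: x0=0x91 x1=0x3c x2=0xf2 x3=0x3b x4=0xf6 x5=0xf2  N=0 Z=0
after  2: x0=0xce x1=0x3c x2=0xf2 x3=0x3b x4=0xf6 x5=0xf2  N=1 Z=0
after  3: x0=0xce x1=0x3c x2=0xf2 x3=0x3b x4=0xf6 x5=0xe8  N=1 Z=0
after  4: x0=0xce x1=0x3c x2=0x3b x3=0x3b x4=0xf6 x5=0xe8  N=1 Z=0
-- IRQ taken; context saved, return-PC = 5 --

K = 4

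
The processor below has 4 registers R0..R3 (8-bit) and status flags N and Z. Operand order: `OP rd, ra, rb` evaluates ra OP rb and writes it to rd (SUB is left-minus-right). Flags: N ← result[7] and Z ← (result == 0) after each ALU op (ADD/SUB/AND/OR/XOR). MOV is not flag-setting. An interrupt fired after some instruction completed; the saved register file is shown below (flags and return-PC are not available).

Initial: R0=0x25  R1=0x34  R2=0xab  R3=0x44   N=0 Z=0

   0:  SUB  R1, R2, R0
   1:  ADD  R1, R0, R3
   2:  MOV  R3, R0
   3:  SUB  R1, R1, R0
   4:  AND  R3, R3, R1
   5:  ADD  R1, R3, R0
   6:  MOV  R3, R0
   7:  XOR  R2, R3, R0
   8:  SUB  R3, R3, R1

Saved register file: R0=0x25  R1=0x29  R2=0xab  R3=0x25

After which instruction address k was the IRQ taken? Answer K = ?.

K = 6

after  0: R0=0x25 R1=0x86 R2=0xab R3=0x44  N=1 Z=0
after  1: R0=0x25 R1=0x69 R2=0xab R3=0x44  N=0 Z=0
after  2: R0=0x25 R1=0x69 R2=0xab R3=0x25  N=0 Z=0
after  3: R0=0x25 R1=0x44 R2=0xab R3=0x25  N=0 Z=0
after  4: R0=0x25 R1=0x44 R2=0xab R3=0x04  N=0 Z=0
after  5: R0=0x25 R1=0x29 R2=0xab R3=0x04  N=0 Z=0
after  6: R0=0x25 R1=0x29 R2=0xab R3=0x25  N=0 Z=0
-- IRQ taken; context saved, return-PC = 7 --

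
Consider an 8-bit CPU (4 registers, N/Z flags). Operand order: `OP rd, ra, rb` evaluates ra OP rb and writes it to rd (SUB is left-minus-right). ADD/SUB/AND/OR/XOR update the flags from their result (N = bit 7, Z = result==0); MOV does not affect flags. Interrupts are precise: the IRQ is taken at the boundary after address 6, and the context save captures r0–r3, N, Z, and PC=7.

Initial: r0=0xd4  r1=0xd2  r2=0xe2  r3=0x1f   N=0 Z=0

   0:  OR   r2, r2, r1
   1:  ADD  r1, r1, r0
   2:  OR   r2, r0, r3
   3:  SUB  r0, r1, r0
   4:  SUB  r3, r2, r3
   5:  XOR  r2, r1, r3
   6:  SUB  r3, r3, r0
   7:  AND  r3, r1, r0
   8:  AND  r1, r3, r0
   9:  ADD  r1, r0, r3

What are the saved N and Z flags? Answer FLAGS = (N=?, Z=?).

FLAGS = (N=1, Z=0)

after  0: r0=0xd4 r1=0xd2 r2=0xf2 r3=0x1f  N=1 Z=0
after  1: r0=0xd4 r1=0xa6 r2=0xf2 r3=0x1f  N=1 Z=0
after  2: r0=0xd4 r1=0xa6 r2=0xdf r3=0x1f  N=1 Z=0
after  3: r0=0xd2 r1=0xa6 r2=0xdf r3=0x1f  N=1 Z=0
after  4: r0=0xd2 r1=0xa6 r2=0xdf r3=0xc0  N=1 Z=0
after  5: r0=0xd2 r1=0xa6 r2=0x66 r3=0xc0  N=0 Z=0
after  6: r0=0xd2 r1=0xa6 r2=0x66 r3=0xee  N=1 Z=0
-- IRQ taken; context saved, return-PC = 7 --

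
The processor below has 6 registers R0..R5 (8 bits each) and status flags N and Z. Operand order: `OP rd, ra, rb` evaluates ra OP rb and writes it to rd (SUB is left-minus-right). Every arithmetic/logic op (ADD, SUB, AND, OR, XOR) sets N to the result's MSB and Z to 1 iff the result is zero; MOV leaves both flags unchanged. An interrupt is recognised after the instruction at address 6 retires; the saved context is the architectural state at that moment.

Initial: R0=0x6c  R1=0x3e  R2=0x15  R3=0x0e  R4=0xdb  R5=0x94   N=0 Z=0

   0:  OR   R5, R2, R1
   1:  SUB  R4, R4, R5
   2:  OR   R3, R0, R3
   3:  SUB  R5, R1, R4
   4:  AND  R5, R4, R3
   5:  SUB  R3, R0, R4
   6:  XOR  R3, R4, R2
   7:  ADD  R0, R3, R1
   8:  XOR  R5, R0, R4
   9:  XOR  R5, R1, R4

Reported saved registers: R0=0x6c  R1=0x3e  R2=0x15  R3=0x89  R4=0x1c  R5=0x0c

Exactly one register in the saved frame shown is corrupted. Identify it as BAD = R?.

after  0: R0=0x6c R1=0x3e R2=0x15 R3=0x0e R4=0xdb R5=0x3f  N=0 Z=0
after  1: R0=0x6c R1=0x3e R2=0x15 R3=0x0e R4=0x9c R5=0x3f  N=1 Z=0
after  2: R0=0x6c R1=0x3e R2=0x15 R3=0x6e R4=0x9c R5=0x3f  N=0 Z=0
after  3: R0=0x6c R1=0x3e R2=0x15 R3=0x6e R4=0x9c R5=0xa2  N=1 Z=0
after  4: R0=0x6c R1=0x3e R2=0x15 R3=0x6e R4=0x9c R5=0x0c  N=0 Z=0
after  5: R0=0x6c R1=0x3e R2=0x15 R3=0xd0 R4=0x9c R5=0x0c  N=1 Z=0
after  6: R0=0x6c R1=0x3e R2=0x15 R3=0x89 R4=0x9c R5=0x0c  N=1 Z=0
-- IRQ taken; context saved, return-PC = 7 --
mismatch: R4: reported 0x1c vs actual 0x9c

BAD = R4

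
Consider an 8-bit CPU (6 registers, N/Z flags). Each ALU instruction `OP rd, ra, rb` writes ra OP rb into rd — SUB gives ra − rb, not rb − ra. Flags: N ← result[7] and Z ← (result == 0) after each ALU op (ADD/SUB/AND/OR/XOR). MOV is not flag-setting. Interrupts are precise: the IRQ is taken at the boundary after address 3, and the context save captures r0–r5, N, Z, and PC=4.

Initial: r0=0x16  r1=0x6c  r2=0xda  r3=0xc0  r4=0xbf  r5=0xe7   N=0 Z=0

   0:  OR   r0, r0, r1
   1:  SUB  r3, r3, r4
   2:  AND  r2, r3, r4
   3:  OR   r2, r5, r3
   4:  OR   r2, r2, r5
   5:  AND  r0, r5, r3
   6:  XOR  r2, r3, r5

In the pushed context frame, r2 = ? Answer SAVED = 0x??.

SAVED = 0xe7

after  0: r0=0x7e r1=0x6c r2=0xda r3=0xc0 r4=0xbf r5=0xe7  N=0 Z=0
after  1: r0=0x7e r1=0x6c r2=0xda r3=0x01 r4=0xbf r5=0xe7  N=0 Z=0
after  2: r0=0x7e r1=0x6c r2=0x01 r3=0x01 r4=0xbf r5=0xe7  N=0 Z=0
after  3: r0=0x7e r1=0x6c r2=0xe7 r3=0x01 r4=0xbf r5=0xe7  N=1 Z=0
-- IRQ taken; context saved, return-PC = 4 --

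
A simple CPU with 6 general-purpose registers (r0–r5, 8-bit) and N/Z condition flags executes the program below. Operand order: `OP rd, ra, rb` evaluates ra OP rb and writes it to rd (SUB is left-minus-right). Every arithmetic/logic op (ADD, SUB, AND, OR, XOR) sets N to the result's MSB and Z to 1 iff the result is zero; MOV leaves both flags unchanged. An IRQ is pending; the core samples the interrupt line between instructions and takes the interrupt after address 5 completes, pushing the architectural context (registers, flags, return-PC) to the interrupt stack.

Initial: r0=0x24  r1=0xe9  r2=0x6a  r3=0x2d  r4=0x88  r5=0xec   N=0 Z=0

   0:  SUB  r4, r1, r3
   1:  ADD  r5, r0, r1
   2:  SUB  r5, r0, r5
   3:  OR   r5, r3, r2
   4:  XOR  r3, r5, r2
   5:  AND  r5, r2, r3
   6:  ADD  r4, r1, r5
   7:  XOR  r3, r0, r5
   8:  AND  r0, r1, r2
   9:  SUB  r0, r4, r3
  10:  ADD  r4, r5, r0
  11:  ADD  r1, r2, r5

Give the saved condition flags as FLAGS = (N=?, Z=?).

FLAGS = (N=0, Z=1)

after  0: r0=0x24 r1=0xe9 r2=0x6a r3=0x2d r4=0xbc r5=0xec  N=1 Z=0
after  1: r0=0x24 r1=0xe9 r2=0x6a r3=0x2d r4=0xbc r5=0x0d  N=0 Z=0
after  2: r0=0x24 r1=0xe9 r2=0x6a r3=0x2d r4=0xbc r5=0x17  N=0 Z=0
after  3: r0=0x24 r1=0xe9 r2=0x6a r3=0x2d r4=0xbc r5=0x6f  N=0 Z=0
after  4: r0=0x24 r1=0xe9 r2=0x6a r3=0x05 r4=0xbc r5=0x6f  N=0 Z=0
after  5: r0=0x24 r1=0xe9 r2=0x6a r3=0x05 r4=0xbc r5=0x00  N=0 Z=1
-- IRQ taken; context saved, return-PC = 6 --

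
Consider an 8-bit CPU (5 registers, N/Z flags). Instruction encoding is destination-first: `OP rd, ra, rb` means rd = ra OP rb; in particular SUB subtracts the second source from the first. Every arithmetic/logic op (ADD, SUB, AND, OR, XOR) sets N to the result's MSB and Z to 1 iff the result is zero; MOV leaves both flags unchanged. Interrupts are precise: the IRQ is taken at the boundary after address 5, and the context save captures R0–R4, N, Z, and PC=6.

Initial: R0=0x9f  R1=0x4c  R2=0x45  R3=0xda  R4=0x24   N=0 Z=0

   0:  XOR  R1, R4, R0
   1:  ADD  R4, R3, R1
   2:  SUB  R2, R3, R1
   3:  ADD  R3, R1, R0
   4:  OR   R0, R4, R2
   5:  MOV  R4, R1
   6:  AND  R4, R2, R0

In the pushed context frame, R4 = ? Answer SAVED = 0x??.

after  0: R0=0x9f R1=0xbb R2=0x45 R3=0xda R4=0x24  N=1 Z=0
after  1: R0=0x9f R1=0xbb R2=0x45 R3=0xda R4=0x95  N=1 Z=0
after  2: R0=0x9f R1=0xbb R2=0x1f R3=0xda R4=0x95  N=0 Z=0
after  3: R0=0x9f R1=0xbb R2=0x1f R3=0x5a R4=0x95  N=0 Z=0
after  4: R0=0x9f R1=0xbb R2=0x1f R3=0x5a R4=0x95  N=1 Z=0
after  5: R0=0x9f R1=0xbb R2=0x1f R3=0x5a R4=0xbb  N=1 Z=0
-- IRQ taken; context saved, return-PC = 6 --

SAVED = 0xbb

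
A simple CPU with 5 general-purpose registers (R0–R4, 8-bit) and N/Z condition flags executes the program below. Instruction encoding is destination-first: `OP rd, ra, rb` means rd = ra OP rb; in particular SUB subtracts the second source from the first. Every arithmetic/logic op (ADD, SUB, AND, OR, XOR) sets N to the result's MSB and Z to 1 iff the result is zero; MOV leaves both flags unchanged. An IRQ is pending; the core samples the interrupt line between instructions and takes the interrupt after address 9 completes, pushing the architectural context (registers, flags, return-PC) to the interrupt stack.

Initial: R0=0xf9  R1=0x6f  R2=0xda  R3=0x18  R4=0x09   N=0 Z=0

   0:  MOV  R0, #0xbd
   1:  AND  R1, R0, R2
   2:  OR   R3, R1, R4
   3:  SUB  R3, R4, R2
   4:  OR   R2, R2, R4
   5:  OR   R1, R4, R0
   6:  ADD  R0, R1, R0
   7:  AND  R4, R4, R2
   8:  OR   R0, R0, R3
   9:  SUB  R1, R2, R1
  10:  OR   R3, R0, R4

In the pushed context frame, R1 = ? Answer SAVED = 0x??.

SAVED = 0x1e

after  0: R0=0xbd R1=0x6f R2=0xda R3=0x18 R4=0x09  N=0 Z=0
after  1: R0=0xbd R1=0x98 R2=0xda R3=0x18 R4=0x09  N=1 Z=0
after  2: R0=0xbd R1=0x98 R2=0xda R3=0x99 R4=0x09  N=1 Z=0
after  3: R0=0xbd R1=0x98 R2=0xda R3=0x2f R4=0x09  N=0 Z=0
after  4: R0=0xbd R1=0x98 R2=0xdb R3=0x2f R4=0x09  N=1 Z=0
after  5: R0=0xbd R1=0xbd R2=0xdb R3=0x2f R4=0x09  N=1 Z=0
after  6: R0=0x7a R1=0xbd R2=0xdb R3=0x2f R4=0x09  N=0 Z=0
after  7: R0=0x7a R1=0xbd R2=0xdb R3=0x2f R4=0x09  N=0 Z=0
after  8: R0=0x7f R1=0xbd R2=0xdb R3=0x2f R4=0x09  N=0 Z=0
after  9: R0=0x7f R1=0x1e R2=0xdb R3=0x2f R4=0x09  N=0 Z=0
-- IRQ taken; context saved, return-PC = 10 --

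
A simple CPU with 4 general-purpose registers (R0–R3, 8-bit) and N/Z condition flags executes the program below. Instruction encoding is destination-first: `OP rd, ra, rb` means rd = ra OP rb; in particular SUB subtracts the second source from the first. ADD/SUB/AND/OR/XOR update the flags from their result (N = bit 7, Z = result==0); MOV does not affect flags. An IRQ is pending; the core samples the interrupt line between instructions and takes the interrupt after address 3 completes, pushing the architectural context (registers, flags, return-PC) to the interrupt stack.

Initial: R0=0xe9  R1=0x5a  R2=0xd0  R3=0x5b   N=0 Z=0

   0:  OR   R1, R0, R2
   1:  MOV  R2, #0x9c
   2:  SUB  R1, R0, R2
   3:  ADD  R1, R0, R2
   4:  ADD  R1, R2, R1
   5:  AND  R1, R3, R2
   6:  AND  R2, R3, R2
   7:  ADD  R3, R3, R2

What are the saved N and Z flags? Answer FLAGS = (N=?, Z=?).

FLAGS = (N=1, Z=0)

after  0: R0=0xe9 R1=0xf9 R2=0xd0 R3=0x5b  N=1 Z=0
after  1: R0=0xe9 R1=0xf9 R2=0x9c R3=0x5b  N=1 Z=0
after  2: R0=0xe9 R1=0x4d R2=0x9c R3=0x5b  N=0 Z=0
after  3: R0=0xe9 R1=0x85 R2=0x9c R3=0x5b  N=1 Z=0
-- IRQ taken; context saved, return-PC = 4 --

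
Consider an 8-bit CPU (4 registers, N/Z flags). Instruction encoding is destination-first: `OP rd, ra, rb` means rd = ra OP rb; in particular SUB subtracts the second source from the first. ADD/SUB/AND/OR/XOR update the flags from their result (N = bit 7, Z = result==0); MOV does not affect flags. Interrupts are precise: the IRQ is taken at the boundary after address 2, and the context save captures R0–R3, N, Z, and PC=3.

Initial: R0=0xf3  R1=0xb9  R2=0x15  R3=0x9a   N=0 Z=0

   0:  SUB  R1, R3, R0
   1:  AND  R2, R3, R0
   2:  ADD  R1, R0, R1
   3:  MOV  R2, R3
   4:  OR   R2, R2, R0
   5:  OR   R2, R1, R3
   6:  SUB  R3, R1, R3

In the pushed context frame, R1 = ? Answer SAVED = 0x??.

after  0: R0=0xf3 R1=0xa7 R2=0x15 R3=0x9a  N=1 Z=0
after  1: R0=0xf3 R1=0xa7 R2=0x92 R3=0x9a  N=1 Z=0
after  2: R0=0xf3 R1=0x9a R2=0x92 R3=0x9a  N=1 Z=0
-- IRQ taken; context saved, return-PC = 3 --

SAVED = 0x9a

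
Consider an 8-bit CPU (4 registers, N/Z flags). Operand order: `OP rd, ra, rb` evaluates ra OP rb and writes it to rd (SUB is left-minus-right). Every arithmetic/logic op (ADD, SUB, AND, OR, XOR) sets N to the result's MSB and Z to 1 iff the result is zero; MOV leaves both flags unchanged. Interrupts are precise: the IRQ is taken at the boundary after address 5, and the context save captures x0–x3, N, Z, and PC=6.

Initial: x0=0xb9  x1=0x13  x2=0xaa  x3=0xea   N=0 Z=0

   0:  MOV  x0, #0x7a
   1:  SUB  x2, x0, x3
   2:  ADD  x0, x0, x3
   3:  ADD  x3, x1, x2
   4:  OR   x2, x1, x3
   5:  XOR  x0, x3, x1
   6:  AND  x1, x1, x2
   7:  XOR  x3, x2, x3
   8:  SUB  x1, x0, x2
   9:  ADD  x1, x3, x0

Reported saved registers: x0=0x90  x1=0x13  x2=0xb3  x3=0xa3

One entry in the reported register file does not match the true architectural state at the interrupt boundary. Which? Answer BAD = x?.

BAD = x0

after  0: x0=0x7a x1=0x13 x2=0xaa x3=0xea  N=0 Z=0
after  1: x0=0x7a x1=0x13 x2=0x90 x3=0xea  N=1 Z=0
after  2: x0=0x64 x1=0x13 x2=0x90 x3=0xea  N=0 Z=0
after  3: x0=0x64 x1=0x13 x2=0x90 x3=0xa3  N=1 Z=0
after  4: x0=0x64 x1=0x13 x2=0xb3 x3=0xa3  N=1 Z=0
after  5: x0=0xb0 x1=0x13 x2=0xb3 x3=0xa3  N=1 Z=0
-- IRQ taken; context saved, return-PC = 6 --
mismatch: x0: reported 0x90 vs actual 0xb0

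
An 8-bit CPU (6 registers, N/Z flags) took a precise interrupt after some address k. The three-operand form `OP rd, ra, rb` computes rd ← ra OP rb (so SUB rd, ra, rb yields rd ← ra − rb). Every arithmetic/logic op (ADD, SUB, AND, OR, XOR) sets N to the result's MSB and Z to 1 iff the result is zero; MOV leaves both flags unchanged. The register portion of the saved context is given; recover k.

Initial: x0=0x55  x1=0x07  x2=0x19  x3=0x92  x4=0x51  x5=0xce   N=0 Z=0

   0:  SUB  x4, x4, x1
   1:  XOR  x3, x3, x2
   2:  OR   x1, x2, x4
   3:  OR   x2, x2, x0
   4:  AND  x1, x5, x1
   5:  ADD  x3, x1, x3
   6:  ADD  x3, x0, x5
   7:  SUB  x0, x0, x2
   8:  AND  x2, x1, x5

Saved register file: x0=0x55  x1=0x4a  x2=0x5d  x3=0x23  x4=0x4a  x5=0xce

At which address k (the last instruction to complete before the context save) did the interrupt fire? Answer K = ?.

after  0: x0=0x55 x1=0x07 x2=0x19 x3=0x92 x4=0x4a x5=0xce  N=0 Z=0
after  1: x0=0x55 x1=0x07 x2=0x19 x3=0x8b x4=0x4a x5=0xce  N=1 Z=0
after  2: x0=0x55 x1=0x5b x2=0x19 x3=0x8b x4=0x4a x5=0xce  N=0 Z=0
after  3: x0=0x55 x1=0x5b x2=0x5d x3=0x8b x4=0x4a x5=0xce  N=0 Z=0
after  4: x0=0x55 x1=0x4a x2=0x5d x3=0x8b x4=0x4a x5=0xce  N=0 Z=0
after  5: x0=0x55 x1=0x4a x2=0x5d x3=0xd5 x4=0x4a x5=0xce  N=1 Z=0
after  6: x0=0x55 x1=0x4a x2=0x5d x3=0x23 x4=0x4a x5=0xce  N=0 Z=0
-- IRQ taken; context saved, return-PC = 7 --

K = 6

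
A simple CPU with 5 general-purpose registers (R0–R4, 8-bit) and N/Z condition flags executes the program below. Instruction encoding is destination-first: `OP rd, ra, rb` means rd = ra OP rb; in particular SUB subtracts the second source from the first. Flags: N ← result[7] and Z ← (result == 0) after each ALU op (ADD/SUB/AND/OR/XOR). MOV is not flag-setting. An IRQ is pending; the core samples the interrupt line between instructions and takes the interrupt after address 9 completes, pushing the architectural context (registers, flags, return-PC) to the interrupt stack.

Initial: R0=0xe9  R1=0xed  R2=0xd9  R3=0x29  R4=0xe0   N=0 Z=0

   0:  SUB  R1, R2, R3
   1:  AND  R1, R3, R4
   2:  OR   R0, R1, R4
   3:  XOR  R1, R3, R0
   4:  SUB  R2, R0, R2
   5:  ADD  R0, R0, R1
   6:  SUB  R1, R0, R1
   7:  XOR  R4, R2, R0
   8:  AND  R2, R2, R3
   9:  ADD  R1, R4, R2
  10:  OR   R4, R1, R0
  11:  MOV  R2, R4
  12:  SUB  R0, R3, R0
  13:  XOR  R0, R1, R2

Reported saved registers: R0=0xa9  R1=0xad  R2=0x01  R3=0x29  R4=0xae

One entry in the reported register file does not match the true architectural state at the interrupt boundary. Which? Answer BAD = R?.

after  0: R0=0xe9 R1=0xb0 R2=0xd9 R3=0x29 R4=0xe0  N=1 Z=0
after  1: R0=0xe9 R1=0x20 R2=0xd9 R3=0x29 R4=0xe0  N=0 Z=0
after  2: R0=0xe0 R1=0x20 R2=0xd9 R3=0x29 R4=0xe0  N=1 Z=0
after  3: R0=0xe0 R1=0xc9 R2=0xd9 R3=0x29 R4=0xe0  N=1 Z=0
after  4: R0=0xe0 R1=0xc9 R2=0x07 R3=0x29 R4=0xe0  N=0 Z=0
after  5: R0=0xa9 R1=0xc9 R2=0x07 R3=0x29 R4=0xe0  N=1 Z=0
after  6: R0=0xa9 R1=0xe0 R2=0x07 R3=0x29 R4=0xe0  N=1 Z=0
after  7: R0=0xa9 R1=0xe0 R2=0x07 R3=0x29 R4=0xae  N=1 Z=0
after  8: R0=0xa9 R1=0xe0 R2=0x01 R3=0x29 R4=0xae  N=0 Z=0
after  9: R0=0xa9 R1=0xaf R2=0x01 R3=0x29 R4=0xae  N=1 Z=0
-- IRQ taken; context saved, return-PC = 10 --
mismatch: R1: reported 0xad vs actual 0xaf

BAD = R1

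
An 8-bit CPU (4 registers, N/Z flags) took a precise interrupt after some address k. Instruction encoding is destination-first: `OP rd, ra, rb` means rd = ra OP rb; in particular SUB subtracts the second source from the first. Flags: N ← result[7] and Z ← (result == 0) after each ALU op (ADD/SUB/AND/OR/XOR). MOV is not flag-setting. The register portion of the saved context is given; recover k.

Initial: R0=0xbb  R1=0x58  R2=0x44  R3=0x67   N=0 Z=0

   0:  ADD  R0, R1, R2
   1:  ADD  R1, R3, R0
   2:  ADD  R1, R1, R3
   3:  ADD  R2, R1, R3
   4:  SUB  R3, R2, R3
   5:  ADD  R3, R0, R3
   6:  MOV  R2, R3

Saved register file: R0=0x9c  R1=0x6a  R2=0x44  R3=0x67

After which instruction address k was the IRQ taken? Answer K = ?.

after  0: R0=0x9c R1=0x58 R2=0x44 R3=0x67  N=1 Z=0
after  1: R0=0x9c R1=0x03 R2=0x44 R3=0x67  N=0 Z=0
after  2: R0=0x9c R1=0x6a R2=0x44 R3=0x67  N=0 Z=0
-- IRQ taken; context saved, return-PC = 3 --

K = 2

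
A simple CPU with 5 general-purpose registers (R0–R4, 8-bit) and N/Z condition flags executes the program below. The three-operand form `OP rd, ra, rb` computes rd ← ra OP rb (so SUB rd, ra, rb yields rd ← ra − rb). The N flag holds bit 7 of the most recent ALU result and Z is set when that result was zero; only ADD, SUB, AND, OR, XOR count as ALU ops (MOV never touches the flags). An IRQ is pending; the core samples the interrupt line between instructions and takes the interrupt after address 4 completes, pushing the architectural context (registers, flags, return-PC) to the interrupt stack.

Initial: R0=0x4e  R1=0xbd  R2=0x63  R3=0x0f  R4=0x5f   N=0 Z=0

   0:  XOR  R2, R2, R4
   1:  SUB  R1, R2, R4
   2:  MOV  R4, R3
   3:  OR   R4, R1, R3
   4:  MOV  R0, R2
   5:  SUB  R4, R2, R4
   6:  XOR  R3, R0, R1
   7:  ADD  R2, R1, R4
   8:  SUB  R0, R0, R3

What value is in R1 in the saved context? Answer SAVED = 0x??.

after  0: R0=0x4e R1=0xbd R2=0x3c R3=0x0f R4=0x5f  N=0 Z=0
after  1: R0=0x4e R1=0xdd R2=0x3c R3=0x0f R4=0x5f  N=1 Z=0
after  2: R0=0x4e R1=0xdd R2=0x3c R3=0x0f R4=0x0f  N=1 Z=0
after  3: R0=0x4e R1=0xdd R2=0x3c R3=0x0f R4=0xdf  N=1 Z=0
after  4: R0=0x3c R1=0xdd R2=0x3c R3=0x0f R4=0xdf  N=1 Z=0
-- IRQ taken; context saved, return-PC = 5 --

SAVED = 0xdd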